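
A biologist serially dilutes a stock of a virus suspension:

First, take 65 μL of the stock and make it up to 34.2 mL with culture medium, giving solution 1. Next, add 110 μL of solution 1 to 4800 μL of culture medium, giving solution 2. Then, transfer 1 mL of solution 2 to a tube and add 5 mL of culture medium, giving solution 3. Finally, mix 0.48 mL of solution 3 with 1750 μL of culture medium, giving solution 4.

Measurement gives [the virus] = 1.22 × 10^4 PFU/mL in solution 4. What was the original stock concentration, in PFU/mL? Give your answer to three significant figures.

Step 1: 65 μL brought to 34.2 mL → factor 34200/65 = 526.15
Step 2: 110 μL + 4800 μL = 4910 μL total → factor 4910/110 = 44.636
Step 3: 1 mL + 5 mL = 6 mL total → factor 6/1 = 6
Step 4: 0.48 mL + 1750 μL = 2.23 mL total → factor 2.23/0.48 = 4.6458
Overall dilution factor = 526.15 × 44.636 × 6 × 4.6458 = 6.5466 × 10^5
Stock = 1.22 × 10^4 PFU/mL × 6.5466 × 10^5 = 7.99 × 10^9 PFU/mL

7.99 × 10^9 PFU/mL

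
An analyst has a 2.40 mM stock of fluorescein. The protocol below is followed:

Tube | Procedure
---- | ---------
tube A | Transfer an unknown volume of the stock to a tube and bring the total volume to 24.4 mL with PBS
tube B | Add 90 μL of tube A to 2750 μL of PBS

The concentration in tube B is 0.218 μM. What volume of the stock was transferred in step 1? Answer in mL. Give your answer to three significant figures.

0.0699 mL

Step 1: v brought to 24.4 mL → factor = 24.4 mL/v
Step 2: 90 μL + 2750 μL = 2840 μL total → factor 2840/90 = 31.556
Product of known-step factors = 31.556
Overall factor = 2.40 mM / (0.218 μM) = 11009
Step-1 factor = 11009 / 31.556 = 348.88
v = 24.4 mL / 348.88 = 0.0699 mL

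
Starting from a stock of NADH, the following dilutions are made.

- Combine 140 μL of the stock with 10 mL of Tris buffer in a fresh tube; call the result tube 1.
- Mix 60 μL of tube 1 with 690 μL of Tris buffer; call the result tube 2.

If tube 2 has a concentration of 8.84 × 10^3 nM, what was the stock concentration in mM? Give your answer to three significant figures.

8.00 mM

Step 1: 140 μL + 10 mL = 10140 μL total → factor 10140/140 = 72.429
Step 2: 60 μL + 690 μL = 750 μL total → factor 750/60 = 12.5
Overall dilution factor = 72.429 × 12.5 = 905.36
Stock = 8.84 × 10^3 nM × 905.36 = 8.003 × 10^6 nM = 8.00 mM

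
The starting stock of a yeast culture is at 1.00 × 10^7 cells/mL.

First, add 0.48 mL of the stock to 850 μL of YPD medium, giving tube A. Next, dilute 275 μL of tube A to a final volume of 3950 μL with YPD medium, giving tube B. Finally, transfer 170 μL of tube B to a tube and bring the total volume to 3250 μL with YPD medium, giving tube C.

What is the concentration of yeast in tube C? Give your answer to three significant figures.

1.31 × 10^4 cells/mL

Step 1: 0.48 mL + 850 μL = 1.33 mL total → factor 1.33/0.48 = 2.7708
Step 2: 275 μL brought to 3950 μL → factor 3950/275 = 14.364
Step 3: 170 μL brought to 3250 μL → factor 3250/170 = 19.118
Overall dilution factor = 2.7708 × 14.364 × 19.118 = 760.87
Final = 1.00 × 10^7 cells/mL / 760.87 = 1.31 × 10^4 cells/mL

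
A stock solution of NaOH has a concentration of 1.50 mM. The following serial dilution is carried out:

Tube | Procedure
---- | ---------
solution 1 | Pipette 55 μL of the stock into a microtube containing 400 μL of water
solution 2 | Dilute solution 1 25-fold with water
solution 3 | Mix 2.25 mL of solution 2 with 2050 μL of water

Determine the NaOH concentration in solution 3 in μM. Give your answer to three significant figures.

Step 1: 55 μL + 400 μL = 455 μL total → factor 455/55 = 8.2727
Step 2: 25-fold → factor 25
Step 3: 2.25 mL + 2050 μL = 4.3 mL total → factor 4.3/2.25 = 1.9111
Overall dilution factor = 8.2727 × 25 × 1.9111 = 395.25
Final = 1.50 mM / 395.25 = 0.003795 mM = 3.80 μM

3.80 μM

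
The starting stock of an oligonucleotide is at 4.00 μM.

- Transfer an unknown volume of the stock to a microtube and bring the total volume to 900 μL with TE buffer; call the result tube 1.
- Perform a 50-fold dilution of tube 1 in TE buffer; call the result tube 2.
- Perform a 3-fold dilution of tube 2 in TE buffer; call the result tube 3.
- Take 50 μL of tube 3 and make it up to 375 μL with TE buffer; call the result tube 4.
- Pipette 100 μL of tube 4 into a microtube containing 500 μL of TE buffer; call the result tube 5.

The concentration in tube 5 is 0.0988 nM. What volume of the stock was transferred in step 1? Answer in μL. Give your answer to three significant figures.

Step 1: v brought to 900 μL → factor = 900 μL/v
Step 2: 50-fold → factor 50
Step 3: 3-fold → factor 3
Step 4: 50 μL brought to 375 μL → factor 375/50 = 7.5
Step 5: 100 μL + 500 μL = 600 μL total → factor 600/100 = 6
Product of known-step factors = 6750
Overall factor = 4.00 μM / (0.0988 nM) = 40486
Step-1 factor = 40486 / 6750 = 5.9979
v = 900 μL / 5.9979 = 150 μL

150 μL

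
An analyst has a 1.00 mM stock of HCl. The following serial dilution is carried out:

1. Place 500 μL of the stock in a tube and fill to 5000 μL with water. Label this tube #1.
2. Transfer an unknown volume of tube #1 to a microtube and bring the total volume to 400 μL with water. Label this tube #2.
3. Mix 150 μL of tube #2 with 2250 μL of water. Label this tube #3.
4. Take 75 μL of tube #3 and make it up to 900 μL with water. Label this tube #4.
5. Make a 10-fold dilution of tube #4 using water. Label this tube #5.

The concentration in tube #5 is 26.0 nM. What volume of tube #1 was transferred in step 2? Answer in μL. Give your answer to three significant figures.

200 μL

Step 1: 500 μL brought to 5000 μL → factor 5000/500 = 10
Step 2: v brought to 400 μL → factor = 400 μL/v
Step 3: 150 μL + 2250 μL = 2400 μL total → factor 2400/150 = 16
Step 4: 75 μL brought to 900 μL → factor 900/75 = 12
Step 5: 10-fold → factor 10
Product of known-step factors = 19200
Overall factor = 1.00 mM / (26.0 nM) = 38462
Step-2 factor = 38462 / 19200 = 2.0032
v = 400 μL / 2.0032 = 200 μL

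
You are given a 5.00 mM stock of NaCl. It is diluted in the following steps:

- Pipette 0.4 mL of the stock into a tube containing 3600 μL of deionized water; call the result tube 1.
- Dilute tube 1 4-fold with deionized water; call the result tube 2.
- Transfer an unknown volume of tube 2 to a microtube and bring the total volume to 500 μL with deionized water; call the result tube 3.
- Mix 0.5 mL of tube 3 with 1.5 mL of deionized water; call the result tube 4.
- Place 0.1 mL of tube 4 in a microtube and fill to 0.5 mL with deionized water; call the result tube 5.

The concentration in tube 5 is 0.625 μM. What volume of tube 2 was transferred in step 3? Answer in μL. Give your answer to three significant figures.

Step 1: 0.4 mL + 3600 μL = 4 mL total → factor 4/0.4 = 10
Step 2: 4-fold → factor 4
Step 3: v brought to 500 μL → factor = 500 μL/v
Step 4: 0.5 mL + 1.5 mL = 2 mL total → factor 2/0.5 = 4
Step 5: 0.1 mL brought to 0.5 mL → factor 0.5/0.1 = 5
Product of known-step factors = 800
Overall factor = 5.00 mM / (0.625 μM) = 8000
Step-3 factor = 8000 / 800 = 10
v = 500 μL / 10 = 50.0 μL

50.0 μL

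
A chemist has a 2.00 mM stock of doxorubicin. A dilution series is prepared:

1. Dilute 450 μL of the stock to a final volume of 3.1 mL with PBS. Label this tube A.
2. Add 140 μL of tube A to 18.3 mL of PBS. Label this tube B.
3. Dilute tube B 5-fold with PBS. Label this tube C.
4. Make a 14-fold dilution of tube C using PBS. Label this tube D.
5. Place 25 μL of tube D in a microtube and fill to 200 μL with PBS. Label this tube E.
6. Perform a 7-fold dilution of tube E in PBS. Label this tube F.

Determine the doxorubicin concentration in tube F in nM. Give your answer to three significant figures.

0.562 nM

Step 1: 450 μL brought to 3.1 mL → factor 3100/450 = 6.8889
Step 2: 140 μL + 18.3 mL = 18440 μL total → factor 18440/140 = 131.71
Step 3: 5-fold → factor 5
Step 4: 14-fold → factor 14
Step 5: 25 μL brought to 200 μL → factor 200/25 = 8
Step 6: 7-fold → factor 7
Overall dilution factor = 6.8889 × 131.71 × 5 × 14 × 8 × 7 = 3.5569 × 10^6
Final = 2.00 mM / 3.5569 × 10^6 = 5.623 × 10^-7 mM = 0.562 nM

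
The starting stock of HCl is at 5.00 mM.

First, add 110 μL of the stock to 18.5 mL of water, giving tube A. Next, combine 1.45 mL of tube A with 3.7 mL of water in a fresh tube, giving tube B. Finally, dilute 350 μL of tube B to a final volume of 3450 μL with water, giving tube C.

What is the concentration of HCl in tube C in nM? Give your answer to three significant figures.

Step 1: 110 μL + 18.5 mL = 18610 μL total → factor 18610/110 = 169.18
Step 2: 1.45 mL + 3.7 mL = 5.15 mL total → factor 5.15/1.45 = 3.5517
Step 3: 350 μL brought to 3450 μL → factor 3450/350 = 9.8571
Overall dilution factor = 169.18 × 3.5517 × 9.8571 = 5923
Final = 5.00 mM / 5923 = 0.0008442 mM = 844 nM

844 nM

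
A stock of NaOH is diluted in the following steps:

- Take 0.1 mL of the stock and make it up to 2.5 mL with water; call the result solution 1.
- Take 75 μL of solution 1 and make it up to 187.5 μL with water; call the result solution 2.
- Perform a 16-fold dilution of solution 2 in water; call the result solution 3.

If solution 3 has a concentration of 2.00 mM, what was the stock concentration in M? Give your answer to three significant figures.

Step 1: 0.1 mL brought to 2.5 mL → factor 2.5/0.1 = 25
Step 2: 75 μL brought to 187.5 μL → factor 187.5/75 = 2.5
Step 3: 16-fold → factor 16
Overall dilution factor = 25 × 2.5 × 16 = 1000
Stock = 2.00 mM × 1000 = 2000 mM = 2.00 M

2.00 M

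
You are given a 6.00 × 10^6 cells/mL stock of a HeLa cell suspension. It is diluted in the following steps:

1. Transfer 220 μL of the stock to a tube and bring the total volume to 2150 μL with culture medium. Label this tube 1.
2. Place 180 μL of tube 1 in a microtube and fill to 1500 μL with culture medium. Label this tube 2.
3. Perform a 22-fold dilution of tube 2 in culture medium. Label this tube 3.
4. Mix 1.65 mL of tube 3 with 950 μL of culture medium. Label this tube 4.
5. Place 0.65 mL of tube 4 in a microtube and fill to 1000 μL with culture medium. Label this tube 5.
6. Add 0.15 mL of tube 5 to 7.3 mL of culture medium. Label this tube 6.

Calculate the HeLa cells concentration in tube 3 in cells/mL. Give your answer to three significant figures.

3.35 × 10^3 cells/mL

Step 1: 220 μL brought to 2150 μL → factor 2150/220 = 9.7727
Step 2: 180 μL brought to 1500 μL → factor 1500/180 = 8.3333
Step 3: 22-fold → factor 22
Dilution factor through tube 3 = 9.7727 × 8.3333 × 22 = 1791.7
[tube 3] = 6.00 × 10^6 cells/mL / 1791.7 = 3.35 × 10^3 cells/mL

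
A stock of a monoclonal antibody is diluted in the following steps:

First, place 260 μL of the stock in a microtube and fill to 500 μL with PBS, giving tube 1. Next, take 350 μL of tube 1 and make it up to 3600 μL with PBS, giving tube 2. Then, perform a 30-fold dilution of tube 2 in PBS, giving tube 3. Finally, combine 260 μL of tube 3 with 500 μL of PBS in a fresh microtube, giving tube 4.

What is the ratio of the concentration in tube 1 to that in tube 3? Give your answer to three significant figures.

Step 1: 260 μL brought to 500 μL → factor 500/260 = 1.9231
Step 2: 350 μL brought to 3600 μL → factor 3600/350 = 10.286
Step 3: 30-fold → factor 30
Dilution factor to tube 1 = 1.9231; to tube 3 = 593.41
[tube 1]/[tube 3] = (factor to tube 3)/(factor to tube 1) = 593.41/1.9231 = 309

309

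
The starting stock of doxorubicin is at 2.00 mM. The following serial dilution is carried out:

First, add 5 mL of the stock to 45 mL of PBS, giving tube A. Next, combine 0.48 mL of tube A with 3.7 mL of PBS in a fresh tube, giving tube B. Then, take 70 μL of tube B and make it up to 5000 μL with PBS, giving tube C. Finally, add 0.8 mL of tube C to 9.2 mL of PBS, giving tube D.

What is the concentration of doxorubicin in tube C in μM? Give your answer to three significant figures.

Step 1: 5 mL + 45 mL = 50 mL total → factor 50/5 = 10
Step 2: 0.48 mL + 3.7 mL = 4.18 mL total → factor 4.18/0.48 = 8.7083
Step 3: 70 μL brought to 5000 μL → factor 5000/70 = 71.429
Dilution factor through tube C = 10 × 8.7083 × 71.429 = 6220.2
[tube C] = 2.00 mM / 6220.2 = 0.0003215 mM = 0.322 μM

0.322 μM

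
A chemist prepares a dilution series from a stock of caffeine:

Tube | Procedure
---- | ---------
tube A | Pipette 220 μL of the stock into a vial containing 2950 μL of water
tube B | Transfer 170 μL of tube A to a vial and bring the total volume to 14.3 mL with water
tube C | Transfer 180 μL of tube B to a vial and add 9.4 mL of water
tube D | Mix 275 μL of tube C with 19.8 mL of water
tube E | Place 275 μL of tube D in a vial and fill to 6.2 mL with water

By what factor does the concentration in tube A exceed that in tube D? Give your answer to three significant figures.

3.27 × 10^5

Step 1: 220 μL + 2950 μL = 3170 μL total → factor 3170/220 = 14.409
Step 2: 170 μL brought to 14.3 mL → factor 14300/170 = 84.118
Step 3: 180 μL + 9.4 mL = 9580 μL total → factor 9580/180 = 53.222
Step 4: 275 μL + 19.8 mL = 20075 μL total → factor 20075/275 = 73
Dilution factor to tube A = 14.409; to tube D = 4.7091 × 10^6
[tube A]/[tube D] = (factor to tube D)/(factor to tube A) = 4.7091 × 10^6/14.409 = 3.27 × 10^5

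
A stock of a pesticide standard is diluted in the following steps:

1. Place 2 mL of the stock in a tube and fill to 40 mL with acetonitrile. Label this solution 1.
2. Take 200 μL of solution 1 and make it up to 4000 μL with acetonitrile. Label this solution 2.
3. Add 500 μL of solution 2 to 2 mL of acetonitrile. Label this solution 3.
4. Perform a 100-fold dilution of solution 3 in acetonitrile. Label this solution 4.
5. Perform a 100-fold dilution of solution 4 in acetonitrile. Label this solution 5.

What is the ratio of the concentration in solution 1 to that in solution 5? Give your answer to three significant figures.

Step 1: 2 mL brought to 40 mL → factor 40/2 = 20
Step 2: 200 μL brought to 4000 μL → factor 4000/200 = 20
Step 3: 500 μL + 2 mL = 2500 μL total → factor 2500/500 = 5
Step 4: 100-fold → factor 100
Step 5: 100-fold → factor 100
Dilution factor to solution 1 = 20; to solution 5 = 2 × 10^7
[solution 1]/[solution 5] = (factor to solution 5)/(factor to solution 1) = 2 × 10^7/20 = 1.00 × 10^6

1.00 × 10^6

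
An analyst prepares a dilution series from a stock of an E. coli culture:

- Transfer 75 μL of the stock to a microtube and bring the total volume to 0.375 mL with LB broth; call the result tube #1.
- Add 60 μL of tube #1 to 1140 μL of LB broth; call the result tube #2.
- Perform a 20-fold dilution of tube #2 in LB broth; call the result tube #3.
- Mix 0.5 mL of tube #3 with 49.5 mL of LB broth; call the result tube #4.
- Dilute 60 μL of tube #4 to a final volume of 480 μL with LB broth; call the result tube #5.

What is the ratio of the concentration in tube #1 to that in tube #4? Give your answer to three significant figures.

4.00 × 10^4

Step 1: 75 μL brought to 0.375 mL → factor 375/75 = 5
Step 2: 60 μL + 1140 μL = 1200 μL total → factor 1200/60 = 20
Step 3: 20-fold → factor 20
Step 4: 0.5 mL + 49.5 mL = 50 mL total → factor 50/0.5 = 100
Dilution factor to tube #1 = 5; to tube #4 = 2 × 10^5
[tube #1]/[tube #4] = (factor to tube #4)/(factor to tube #1) = 2 × 10^5/5 = 4.00 × 10^4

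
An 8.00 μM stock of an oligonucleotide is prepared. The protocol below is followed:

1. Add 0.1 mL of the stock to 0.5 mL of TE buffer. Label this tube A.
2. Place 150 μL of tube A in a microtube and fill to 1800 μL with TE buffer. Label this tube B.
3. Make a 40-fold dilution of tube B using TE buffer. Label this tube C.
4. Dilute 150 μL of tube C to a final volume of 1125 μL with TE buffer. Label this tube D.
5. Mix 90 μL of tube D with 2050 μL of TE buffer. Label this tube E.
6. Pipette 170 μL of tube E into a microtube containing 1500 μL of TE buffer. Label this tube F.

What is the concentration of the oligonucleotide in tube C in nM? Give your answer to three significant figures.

Step 1: 0.1 mL + 0.5 mL = 0.6 mL total → factor 0.6/0.1 = 6
Step 2: 150 μL brought to 1800 μL → factor 1800/150 = 12
Step 3: 40-fold → factor 40
Dilution factor through tube C = 6 × 12 × 40 = 2880
[tube C] = 8.00 μM / 2880 = 0.002778 μM = 2.78 nM

2.78 nM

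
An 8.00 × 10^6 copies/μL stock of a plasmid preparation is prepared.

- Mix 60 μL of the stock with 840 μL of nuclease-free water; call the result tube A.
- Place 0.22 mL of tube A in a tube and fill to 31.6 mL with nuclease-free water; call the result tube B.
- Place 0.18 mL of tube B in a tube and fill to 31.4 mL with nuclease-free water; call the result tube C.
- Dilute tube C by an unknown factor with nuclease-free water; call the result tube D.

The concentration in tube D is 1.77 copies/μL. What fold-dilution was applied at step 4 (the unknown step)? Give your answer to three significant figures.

12.0-fold

Step 1: 60 μL + 840 μL = 900 μL total → factor 900/60 = 15
Step 2: 0.22 mL brought to 31.6 mL → factor 31.6/0.22 = 143.64
Step 3: 0.18 mL brought to 31.4 mL → factor 31.4/0.18 = 174.44
Step 4: unknown factor x
Product of known-step factors = 3.7585 × 10^5
Overall factor = 8.00 × 10^6 copies/μL / (1.77 copies/μL) = 4.5198 × 10^6
x = 4.5198 × 10^6 / 3.7585 × 10^5 = 12.0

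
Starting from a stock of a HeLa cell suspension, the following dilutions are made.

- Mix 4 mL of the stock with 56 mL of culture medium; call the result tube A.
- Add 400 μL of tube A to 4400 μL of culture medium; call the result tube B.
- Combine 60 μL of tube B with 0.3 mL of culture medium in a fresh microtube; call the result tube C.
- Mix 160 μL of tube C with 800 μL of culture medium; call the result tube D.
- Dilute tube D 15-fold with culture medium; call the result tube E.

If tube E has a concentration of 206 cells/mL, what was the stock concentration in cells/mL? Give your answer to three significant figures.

2.00 × 10^7 cells/mL

Step 1: 4 mL + 56 mL = 60 mL total → factor 60/4 = 15
Step 2: 400 μL + 4400 μL = 4800 μL total → factor 4800/400 = 12
Step 3: 60 μL + 0.3 mL = 360 μL total → factor 360/60 = 6
Step 4: 160 μL + 800 μL = 960 μL total → factor 960/160 = 6
Step 5: 15-fold → factor 15
Overall dilution factor = 15 × 12 × 6 × 6 × 15 = 97200
Stock = 206 cells/mL × 97200 = 2.00 × 10^7 cells/mL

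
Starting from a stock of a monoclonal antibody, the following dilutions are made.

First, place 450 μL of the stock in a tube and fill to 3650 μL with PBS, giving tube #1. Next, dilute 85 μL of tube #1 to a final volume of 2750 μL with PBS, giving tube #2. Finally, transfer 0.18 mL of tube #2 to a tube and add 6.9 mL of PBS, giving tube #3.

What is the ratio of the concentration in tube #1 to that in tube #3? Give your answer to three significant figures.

Step 1: 450 μL brought to 3650 μL → factor 3650/450 = 8.1111
Step 2: 85 μL brought to 2750 μL → factor 2750/85 = 32.353
Step 3: 0.18 mL + 6.9 mL = 7.08 mL total → factor 7.08/0.18 = 39.333
Dilution factor to tube #1 = 8.1111; to tube #3 = 10322
[tube #1]/[tube #3] = (factor to tube #3)/(factor to tube #1) = 10322/8.1111 = 1.27 × 10^3

1.27 × 10^3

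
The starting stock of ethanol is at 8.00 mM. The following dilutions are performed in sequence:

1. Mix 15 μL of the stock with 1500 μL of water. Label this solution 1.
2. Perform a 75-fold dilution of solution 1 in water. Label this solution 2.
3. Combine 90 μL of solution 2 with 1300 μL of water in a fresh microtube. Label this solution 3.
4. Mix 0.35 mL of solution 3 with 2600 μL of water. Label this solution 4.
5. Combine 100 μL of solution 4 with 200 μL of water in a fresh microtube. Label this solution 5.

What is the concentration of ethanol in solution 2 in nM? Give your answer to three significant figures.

1.06 × 10^3 nM

Step 1: 15 μL + 1500 μL = 1515 μL total → factor 1515/15 = 101
Step 2: 75-fold → factor 75
Dilution factor through solution 2 = 101 × 75 = 7575
[solution 2] = 8.00 mM / 7575 = 0.001056 mM = 1.06 × 10^3 nM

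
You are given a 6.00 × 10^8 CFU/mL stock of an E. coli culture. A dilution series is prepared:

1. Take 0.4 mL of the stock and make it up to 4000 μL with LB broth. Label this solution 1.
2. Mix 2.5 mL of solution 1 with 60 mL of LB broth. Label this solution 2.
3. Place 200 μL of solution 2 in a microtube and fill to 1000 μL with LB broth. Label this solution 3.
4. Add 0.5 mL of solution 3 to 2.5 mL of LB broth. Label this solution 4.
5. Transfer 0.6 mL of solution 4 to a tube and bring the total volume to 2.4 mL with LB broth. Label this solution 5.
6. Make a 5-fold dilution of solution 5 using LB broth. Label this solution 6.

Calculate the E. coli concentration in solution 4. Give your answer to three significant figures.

Step 1: 0.4 mL brought to 4000 μL → factor 4/0.4 = 10
Step 2: 2.5 mL + 60 mL = 62.5 mL total → factor 62.5/2.5 = 25
Step 3: 200 μL brought to 1000 μL → factor 1000/200 = 5
Step 4: 0.5 mL + 2.5 mL = 3 mL total → factor 3/0.5 = 6
Dilution factor through solution 4 = 10 × 25 × 5 × 6 = 7500
[solution 4] = 6.00 × 10^8 CFU/mL / 7500 = 8.00 × 10^4 CFU/mL

8.00 × 10^4 CFU/mL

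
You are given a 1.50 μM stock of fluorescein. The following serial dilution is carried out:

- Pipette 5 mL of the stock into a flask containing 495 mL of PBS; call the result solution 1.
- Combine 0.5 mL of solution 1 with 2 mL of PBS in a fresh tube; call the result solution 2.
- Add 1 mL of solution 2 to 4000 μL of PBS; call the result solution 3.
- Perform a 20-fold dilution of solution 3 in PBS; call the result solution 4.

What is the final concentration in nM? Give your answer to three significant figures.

Step 1: 5 mL + 495 mL = 500 mL total → factor 500/5 = 100
Step 2: 0.5 mL + 2 mL = 2.5 mL total → factor 2.5/0.5 = 5
Step 3: 1 mL + 4000 μL = 5 mL total → factor 5/1 = 5
Step 4: 20-fold → factor 20
Overall dilution factor = 100 × 5 × 5 × 20 = 50000
Final = 1.50 μM / 50000 = 3.000 × 10^-5 μM = 0.0300 nM

0.0300 nM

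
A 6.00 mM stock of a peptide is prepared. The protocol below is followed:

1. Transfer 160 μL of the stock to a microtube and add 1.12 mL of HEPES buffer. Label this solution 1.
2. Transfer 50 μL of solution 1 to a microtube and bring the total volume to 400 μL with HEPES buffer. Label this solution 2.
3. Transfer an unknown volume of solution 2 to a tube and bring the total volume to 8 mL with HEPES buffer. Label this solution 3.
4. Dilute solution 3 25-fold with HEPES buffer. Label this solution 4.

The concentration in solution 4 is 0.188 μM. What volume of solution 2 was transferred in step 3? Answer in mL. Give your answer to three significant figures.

0.401 mL

Step 1: 160 μL + 1.12 mL = 1280 μL total → factor 1280/160 = 8
Step 2: 50 μL brought to 400 μL → factor 400/50 = 8
Step 3: v brought to 8 mL → factor = 8 mL/v
Step 4: 25-fold → factor 25
Product of known-step factors = 1600
Overall factor = 6.00 mM / (0.188 μM) = 31915
Step-3 factor = 31915 / 1600 = 19.947
v = 8 mL / 19.947 = 0.401 mL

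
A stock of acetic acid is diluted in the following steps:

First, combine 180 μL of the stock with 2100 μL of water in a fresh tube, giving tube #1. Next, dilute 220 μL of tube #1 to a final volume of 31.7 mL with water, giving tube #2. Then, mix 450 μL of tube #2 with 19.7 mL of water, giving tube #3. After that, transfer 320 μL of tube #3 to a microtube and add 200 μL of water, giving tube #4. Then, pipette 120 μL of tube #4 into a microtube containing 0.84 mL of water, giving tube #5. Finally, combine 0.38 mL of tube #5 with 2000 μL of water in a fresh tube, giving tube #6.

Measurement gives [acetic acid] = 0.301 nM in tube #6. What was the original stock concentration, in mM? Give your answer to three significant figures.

2.00 mM

Step 1: 180 μL + 2100 μL = 2280 μL total → factor 2280/180 = 12.667
Step 2: 220 μL brought to 31.7 mL → factor 31700/220 = 144.09
Step 3: 450 μL + 19.7 mL = 20150 μL total → factor 20150/450 = 44.778
Step 4: 320 μL + 200 μL = 520 μL total → factor 520/320 = 1.625
Step 5: 120 μL + 0.84 mL = 960 μL total → factor 960/120 = 8
Step 6: 0.38 mL + 2000 μL = 2.38 mL total → factor 2.38/0.38 = 6.2632
Overall dilution factor = 12.667 × 144.09 × 44.778 × 1.625 × 8 × 6.2632 = 6.6542 × 10^6
Stock = 0.301 nM × 6.6542 × 10^6 = 2.003 × 10^6 nM = 2.00 mM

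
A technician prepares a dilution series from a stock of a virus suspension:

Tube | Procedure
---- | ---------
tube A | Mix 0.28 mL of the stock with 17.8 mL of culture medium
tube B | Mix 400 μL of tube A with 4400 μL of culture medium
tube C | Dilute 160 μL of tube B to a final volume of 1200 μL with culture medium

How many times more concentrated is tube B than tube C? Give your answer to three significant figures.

7.50

Step 1: 0.28 mL + 17.8 mL = 18.08 mL total → factor 18.08/0.28 = 64.571
Step 2: 400 μL + 4400 μL = 4800 μL total → factor 4800/400 = 12
Step 3: 160 μL brought to 1200 μL → factor 1200/160 = 7.5
Dilution factor to tube B = 774.86; to tube C = 5811.4
[tube B]/[tube C] = (factor to tube C)/(factor to tube B) = 5811.4/774.86 = 7.50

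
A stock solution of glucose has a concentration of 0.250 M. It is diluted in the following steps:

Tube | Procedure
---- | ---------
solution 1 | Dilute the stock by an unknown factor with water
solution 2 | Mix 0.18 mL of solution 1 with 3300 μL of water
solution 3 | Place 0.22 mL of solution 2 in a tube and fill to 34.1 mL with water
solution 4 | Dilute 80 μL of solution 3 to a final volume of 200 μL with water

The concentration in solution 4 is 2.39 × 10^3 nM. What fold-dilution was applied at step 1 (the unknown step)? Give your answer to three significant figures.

14.0-fold

Step 1: unknown factor x
Step 2: 0.18 mL + 3300 μL = 3.48 mL total → factor 3.48/0.18 = 19.333
Step 3: 0.22 mL brought to 34.1 mL → factor 34.1/0.22 = 155
Step 4: 80 μL brought to 200 μL → factor 200/80 = 2.5
Product of known-step factors = 7491.7
Overall factor = 0.250 M / (2.39 × 10^3 nM) = 1.046 × 10^5
x = 1.046 × 10^5 / 7491.7 = 14.0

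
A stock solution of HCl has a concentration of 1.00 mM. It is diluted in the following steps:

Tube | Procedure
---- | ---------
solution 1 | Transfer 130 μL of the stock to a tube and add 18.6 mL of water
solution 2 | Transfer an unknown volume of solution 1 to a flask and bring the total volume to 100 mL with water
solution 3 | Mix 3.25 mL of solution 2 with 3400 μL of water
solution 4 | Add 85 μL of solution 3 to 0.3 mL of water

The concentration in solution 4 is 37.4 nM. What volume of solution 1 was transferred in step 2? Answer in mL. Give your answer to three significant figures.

4.99 mL

Step 1: 130 μL + 18.6 mL = 18730 μL total → factor 18730/130 = 144.08
Step 2: v brought to 100 mL → factor = 100 mL/v
Step 3: 3.25 mL + 3400 μL = 6.65 mL total → factor 6.65/3.25 = 2.0462
Step 4: 85 μL + 0.3 mL = 385 μL total → factor 385/85 = 4.5294
Product of known-step factors = 1335.3
Overall factor = 1.00 mM / (37.4 nM) = 26738
Step-2 factor = 26738 / 1335.3 = 20.024
v = 100 mL / 20.024 = 4.99 mL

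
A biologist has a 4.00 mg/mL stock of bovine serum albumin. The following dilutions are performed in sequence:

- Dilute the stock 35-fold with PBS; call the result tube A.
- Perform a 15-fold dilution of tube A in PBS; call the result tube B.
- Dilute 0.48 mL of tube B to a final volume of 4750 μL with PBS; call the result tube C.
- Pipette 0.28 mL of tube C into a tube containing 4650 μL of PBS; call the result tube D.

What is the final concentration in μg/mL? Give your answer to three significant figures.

Step 1: 35-fold → factor 35
Step 2: 15-fold → factor 15
Step 3: 0.48 mL brought to 4750 μL → factor 4.75/0.48 = 9.8958
Step 4: 0.28 mL + 4650 μL = 4.93 mL total → factor 4.93/0.28 = 17.607
Overall dilution factor = 35 × 15 × 9.8958 × 17.607 = 91475
Final = 4.00 mg/mL / 91475 = 4.373 × 10^-5 mg/mL = 0.0437 μg/mL

0.0437 μg/mL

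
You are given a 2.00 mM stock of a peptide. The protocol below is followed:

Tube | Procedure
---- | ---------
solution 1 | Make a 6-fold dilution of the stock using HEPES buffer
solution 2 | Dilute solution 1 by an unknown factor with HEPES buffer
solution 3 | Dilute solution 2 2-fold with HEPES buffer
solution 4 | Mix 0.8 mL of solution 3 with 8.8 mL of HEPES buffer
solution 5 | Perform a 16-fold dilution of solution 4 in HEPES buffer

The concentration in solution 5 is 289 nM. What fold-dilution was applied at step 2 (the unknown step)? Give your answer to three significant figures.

3.00-fold

Step 1: 6-fold → factor 6
Step 2: unknown factor x
Step 3: 2-fold → factor 2
Step 4: 0.8 mL + 8.8 mL = 9.6 mL total → factor 9.6/0.8 = 12
Step 5: 16-fold → factor 16
Product of known-step factors = 2304
Overall factor = 2.00 mM / (289 nM) = 6920.4
x = 6920.4 / 2304 = 3.00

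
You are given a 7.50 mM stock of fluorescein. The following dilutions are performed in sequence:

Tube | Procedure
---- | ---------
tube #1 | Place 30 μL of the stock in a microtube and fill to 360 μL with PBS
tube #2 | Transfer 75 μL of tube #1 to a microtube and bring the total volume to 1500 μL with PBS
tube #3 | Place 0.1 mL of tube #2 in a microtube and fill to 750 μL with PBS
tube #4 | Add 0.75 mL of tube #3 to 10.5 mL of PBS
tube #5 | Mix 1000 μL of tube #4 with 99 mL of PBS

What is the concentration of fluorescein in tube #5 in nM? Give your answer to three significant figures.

2.78 nM

Step 1: 30 μL brought to 360 μL → factor 360/30 = 12
Step 2: 75 μL brought to 1500 μL → factor 1500/75 = 20
Step 3: 0.1 mL brought to 750 μL → factor 0.75/0.1 = 7.5
Step 4: 0.75 mL + 10.5 mL = 11.25 mL total → factor 11.25/0.75 = 15
Step 5: 1000 μL + 99 mL = 1 × 10^5 μL total → factor 1 × 10^5/1000 = 100
Overall dilution factor = 12 × 20 × 7.5 × 15 × 100 = 2.7 × 10^6
Final = 7.50 mM / 2.7 × 10^6 = 2.778 × 10^-6 mM = 2.78 nM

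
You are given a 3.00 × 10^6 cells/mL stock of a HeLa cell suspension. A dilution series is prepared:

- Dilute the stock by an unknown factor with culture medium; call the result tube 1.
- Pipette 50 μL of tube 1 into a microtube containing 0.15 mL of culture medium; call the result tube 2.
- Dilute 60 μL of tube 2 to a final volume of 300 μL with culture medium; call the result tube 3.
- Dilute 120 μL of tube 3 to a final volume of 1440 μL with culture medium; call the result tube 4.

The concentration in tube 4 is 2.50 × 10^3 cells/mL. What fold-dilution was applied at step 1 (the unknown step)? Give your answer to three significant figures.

5.00-fold

Step 1: unknown factor x
Step 2: 50 μL + 0.15 mL = 200 μL total → factor 200/50 = 4
Step 3: 60 μL brought to 300 μL → factor 300/60 = 5
Step 4: 120 μL brought to 1440 μL → factor 1440/120 = 12
Product of known-step factors = 240
Overall factor = 3.00 × 10^6 cells/mL / (2.50 × 10^3 cells/mL) = 1200
x = 1200 / 240 = 5.00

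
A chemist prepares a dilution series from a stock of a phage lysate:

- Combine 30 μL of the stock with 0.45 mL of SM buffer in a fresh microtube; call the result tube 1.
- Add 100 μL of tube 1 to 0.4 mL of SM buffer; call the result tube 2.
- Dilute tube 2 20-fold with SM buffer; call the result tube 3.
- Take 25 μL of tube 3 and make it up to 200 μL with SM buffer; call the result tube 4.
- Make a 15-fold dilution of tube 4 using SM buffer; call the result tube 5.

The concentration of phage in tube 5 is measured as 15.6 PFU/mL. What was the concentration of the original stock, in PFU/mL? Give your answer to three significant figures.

Step 1: 30 μL + 0.45 mL = 480 μL total → factor 480/30 = 16
Step 2: 100 μL + 0.4 mL = 500 μL total → factor 500/100 = 5
Step 3: 20-fold → factor 20
Step 4: 25 μL brought to 200 μL → factor 200/25 = 8
Step 5: 15-fold → factor 15
Overall dilution factor = 16 × 5 × 20 × 8 × 15 = 1.92 × 10^5
Stock = 15.6 PFU/mL × 1.92 × 10^5 = 3.00 × 10^6 PFU/mL

3.00 × 10^6 PFU/mL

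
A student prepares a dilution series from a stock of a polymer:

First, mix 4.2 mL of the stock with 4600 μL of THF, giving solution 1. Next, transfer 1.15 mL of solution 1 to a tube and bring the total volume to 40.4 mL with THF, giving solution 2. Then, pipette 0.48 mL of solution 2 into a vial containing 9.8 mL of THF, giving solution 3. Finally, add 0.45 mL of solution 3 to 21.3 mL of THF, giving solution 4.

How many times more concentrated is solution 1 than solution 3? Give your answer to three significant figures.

Step 1: 4.2 mL + 4600 μL = 8.8 mL total → factor 8.8/4.2 = 2.0952
Step 2: 1.15 mL brought to 40.4 mL → factor 40.4/1.15 = 35.13
Step 3: 0.48 mL + 9.8 mL = 10.28 mL total → factor 10.28/0.48 = 21.417
Dilution factor to solution 1 = 2.0952; to solution 3 = 1576.4
[solution 1]/[solution 3] = (factor to solution 3)/(factor to solution 1) = 1576.4/2.0952 = 752

752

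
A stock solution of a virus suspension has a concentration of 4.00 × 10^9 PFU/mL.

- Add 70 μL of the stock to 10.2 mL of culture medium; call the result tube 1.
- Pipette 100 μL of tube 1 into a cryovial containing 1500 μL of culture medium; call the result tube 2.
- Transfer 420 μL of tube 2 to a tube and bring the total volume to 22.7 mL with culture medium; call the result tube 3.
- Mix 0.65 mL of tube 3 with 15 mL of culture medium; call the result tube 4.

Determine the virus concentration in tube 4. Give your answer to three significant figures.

1.31 × 10^3 PFU/mL

Step 1: 70 μL + 10.2 mL = 10270 μL total → factor 10270/70 = 146.71
Step 2: 100 μL + 1500 μL = 1600 μL total → factor 1600/100 = 16
Step 3: 420 μL brought to 22.7 mL → factor 22700/420 = 54.048
Step 4: 0.65 mL + 15 mL = 15.65 mL total → factor 15.65/0.65 = 24.077
Overall dilution factor = 146.71 × 16 × 54.048 × 24.077 = 3.0547 × 10^6
Final = 4.00 × 10^9 PFU/mL / 3.0547 × 10^6 = 1.31 × 10^3 PFU/mL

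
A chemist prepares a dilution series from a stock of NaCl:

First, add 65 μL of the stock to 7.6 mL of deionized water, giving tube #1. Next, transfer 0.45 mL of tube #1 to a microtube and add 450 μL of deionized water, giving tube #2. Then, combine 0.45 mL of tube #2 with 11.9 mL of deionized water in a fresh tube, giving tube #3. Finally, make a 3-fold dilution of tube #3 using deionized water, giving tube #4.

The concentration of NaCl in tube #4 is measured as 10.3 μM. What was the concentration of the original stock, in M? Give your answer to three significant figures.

Step 1: 65 μL + 7.6 mL = 7665 μL total → factor 7665/65 = 117.92
Step 2: 0.45 mL + 450 μL = 0.9 mL total → factor 0.9/0.45 = 2
Step 3: 0.45 mL + 11.9 mL = 12.35 mL total → factor 12.35/0.45 = 27.444
Step 4: 3-fold → factor 3
Overall dilution factor = 117.92 × 2 × 27.444 × 3 = 19418
Stock = 10.3 μM × 19418 = 2.000 × 10^5 μM = 0.200 M

0.200 M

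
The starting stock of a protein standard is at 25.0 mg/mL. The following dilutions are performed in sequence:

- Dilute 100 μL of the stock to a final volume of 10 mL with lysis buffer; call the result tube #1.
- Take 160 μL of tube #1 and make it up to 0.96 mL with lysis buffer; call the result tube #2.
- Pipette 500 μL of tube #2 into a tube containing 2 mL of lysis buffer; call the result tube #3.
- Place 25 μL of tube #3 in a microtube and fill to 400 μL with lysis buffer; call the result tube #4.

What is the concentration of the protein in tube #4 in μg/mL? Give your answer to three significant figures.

Step 1: 100 μL brought to 10 mL → factor 10000/100 = 100
Step 2: 160 μL brought to 0.96 mL → factor 960/160 = 6
Step 3: 500 μL + 2 mL = 2500 μL total → factor 2500/500 = 5
Step 4: 25 μL brought to 400 μL → factor 400/25 = 16
Overall dilution factor = 100 × 6 × 5 × 16 = 48000
Final = 25.0 mg/mL / 48000 = 0.0005208 mg/mL = 0.521 μg/mL

0.521 μg/mL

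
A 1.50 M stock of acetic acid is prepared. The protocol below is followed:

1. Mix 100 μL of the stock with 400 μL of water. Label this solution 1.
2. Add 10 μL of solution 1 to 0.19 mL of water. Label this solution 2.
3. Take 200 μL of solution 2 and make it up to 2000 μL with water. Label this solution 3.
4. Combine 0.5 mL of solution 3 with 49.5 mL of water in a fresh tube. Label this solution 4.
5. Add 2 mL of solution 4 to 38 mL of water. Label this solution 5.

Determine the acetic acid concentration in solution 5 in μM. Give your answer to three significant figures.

Step 1: 100 μL + 400 μL = 500 μL total → factor 500/100 = 5
Step 2: 10 μL + 0.19 mL = 200 μL total → factor 200/10 = 20
Step 3: 200 μL brought to 2000 μL → factor 2000/200 = 10
Step 4: 0.5 mL + 49.5 mL = 50 mL total → factor 50/0.5 = 100
Step 5: 2 mL + 38 mL = 40 mL total → factor 40/2 = 20
Overall dilution factor = 5 × 20 × 10 × 100 × 20 = 2 × 10^6
Final = 1.50 M / 2 × 10^6 = 7.500 × 10^-7 M = 0.750 μM

0.750 μM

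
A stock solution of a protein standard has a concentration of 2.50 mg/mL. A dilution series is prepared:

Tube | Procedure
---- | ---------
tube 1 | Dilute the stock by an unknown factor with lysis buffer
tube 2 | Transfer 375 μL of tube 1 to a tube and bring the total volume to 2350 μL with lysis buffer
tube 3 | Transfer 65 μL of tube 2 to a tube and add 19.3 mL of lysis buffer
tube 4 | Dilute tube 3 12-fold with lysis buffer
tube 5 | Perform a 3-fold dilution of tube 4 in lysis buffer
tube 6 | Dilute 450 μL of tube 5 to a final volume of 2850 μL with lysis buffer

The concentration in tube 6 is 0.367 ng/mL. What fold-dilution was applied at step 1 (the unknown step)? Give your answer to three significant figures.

Step 1: unknown factor x
Step 2: 375 μL brought to 2350 μL → factor 2350/375 = 6.2667
Step 3: 65 μL + 19.3 mL = 19365 μL total → factor 19365/65 = 297.92
Step 4: 12-fold → factor 12
Step 5: 3-fold → factor 3
Step 6: 450 μL brought to 2850 μL → factor 2850/450 = 6.3333
Product of known-step factors = 4.2567 × 10^5
Overall factor = 2.50 mg/mL / (0.367 ng/mL) = 6.812 × 10^6
x = 6.812 × 10^6 / 4.2567 × 10^5 = 16.0

16.0-fold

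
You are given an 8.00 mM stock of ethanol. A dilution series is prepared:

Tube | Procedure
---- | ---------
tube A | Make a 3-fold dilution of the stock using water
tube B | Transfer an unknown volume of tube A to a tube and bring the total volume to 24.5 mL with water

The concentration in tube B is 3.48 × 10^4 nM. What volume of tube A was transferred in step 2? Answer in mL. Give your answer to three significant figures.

0.320 mL

Step 1: 3-fold → factor 3
Step 2: v brought to 24.5 mL → factor = 24.5 mL/v
Product of known-step factors = 3
Overall factor = 8.00 mM / (3.48 × 10^4 nM) = 229.89
Step-2 factor = 229.89 / 3 = 76.628
v = 24.5 mL / 76.628 = 0.320 mL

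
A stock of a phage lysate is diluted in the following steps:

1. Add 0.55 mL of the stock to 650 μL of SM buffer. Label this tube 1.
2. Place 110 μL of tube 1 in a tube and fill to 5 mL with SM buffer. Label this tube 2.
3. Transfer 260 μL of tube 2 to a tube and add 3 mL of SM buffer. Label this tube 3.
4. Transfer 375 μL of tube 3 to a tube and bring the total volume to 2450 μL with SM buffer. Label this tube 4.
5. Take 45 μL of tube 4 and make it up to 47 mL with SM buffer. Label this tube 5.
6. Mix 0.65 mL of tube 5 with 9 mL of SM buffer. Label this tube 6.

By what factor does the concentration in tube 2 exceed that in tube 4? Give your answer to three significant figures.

81.9

Step 1: 0.55 mL + 650 μL = 1.2 mL total → factor 1.2/0.55 = 2.1818
Step 2: 110 μL brought to 5 mL → factor 5000/110 = 45.455
Step 3: 260 μL + 3 mL = 3260 μL total → factor 3260/260 = 12.538
Step 4: 375 μL brought to 2450 μL → factor 2450/375 = 6.5333
Dilution factor to tube 2 = 99.174; to tube 4 = 8124.1
[tube 2]/[tube 4] = (factor to tube 4)/(factor to tube 2) = 8124.1/99.174 = 81.9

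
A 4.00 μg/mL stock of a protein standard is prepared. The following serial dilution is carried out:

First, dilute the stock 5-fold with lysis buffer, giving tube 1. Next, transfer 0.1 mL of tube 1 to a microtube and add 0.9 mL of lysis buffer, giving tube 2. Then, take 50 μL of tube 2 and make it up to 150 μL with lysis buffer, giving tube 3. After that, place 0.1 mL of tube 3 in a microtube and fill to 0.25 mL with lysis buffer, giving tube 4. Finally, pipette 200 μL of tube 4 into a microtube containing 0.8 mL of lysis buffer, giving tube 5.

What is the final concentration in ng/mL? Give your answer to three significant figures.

Step 1: 5-fold → factor 5
Step 2: 0.1 mL + 0.9 mL = 1 mL total → factor 1/0.1 = 10
Step 3: 50 μL brought to 150 μL → factor 150/50 = 3
Step 4: 0.1 mL brought to 0.25 mL → factor 0.25/0.1 = 2.5
Step 5: 200 μL + 0.8 mL = 1000 μL total → factor 1000/200 = 5
Overall dilution factor = 5 × 10 × 3 × 2.5 × 5 = 1875
Final = 4.00 μg/mL / 1875 = 0.002133 μg/mL = 2.13 ng/mL

2.13 ng/mL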